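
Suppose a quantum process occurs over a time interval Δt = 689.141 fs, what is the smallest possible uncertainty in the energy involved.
477.560 μeV

Using the energy-time uncertainty principle:
ΔEΔt ≥ ℏ/2

The minimum uncertainty in energy is:
ΔE_min = ℏ/(2Δt)
ΔE_min = (1.055e-34 J·s) / (2 × 6.891e-13 s)
ΔE_min = 7.651e-23 J = 477.560 μeV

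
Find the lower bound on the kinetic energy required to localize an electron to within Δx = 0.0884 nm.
1.219 eV

Localizing a particle requires giving it sufficient momentum uncertainty:

1. From uncertainty principle: Δp ≥ ℏ/(2Δx)
   Δp_min = (1.055e-34 J·s) / (2 × 8.840e-11 m)
   Δp_min = 5.965e-25 kg·m/s

2. This momentum uncertainty corresponds to kinetic energy:
   KE ≈ (Δp)²/(2m) = (5.965e-25)²/(2 × 9.109e-31 kg)
   KE = 1.953e-19 J = 1.219 eV

Tighter localization requires more energy.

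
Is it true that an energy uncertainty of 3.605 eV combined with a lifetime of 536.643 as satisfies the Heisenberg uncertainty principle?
Yes, it satisfies the uncertainty relation.

Calculate the product ΔEΔt:
ΔE = 3.605 eV = 5.776e-19 J
ΔEΔt = (5.776e-19 J) × (5.366e-16 s)
ΔEΔt = 3.100e-34 J·s

Compare to the minimum allowed value ℏ/2:
ℏ/2 = 5.273e-35 J·s

Since ΔEΔt = 3.100e-34 J·s ≥ 5.273e-35 J·s = ℏ/2,
this satisfies the uncertainty relation.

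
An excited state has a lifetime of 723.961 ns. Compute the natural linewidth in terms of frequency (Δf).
109.920 kHz

Using the energy-time uncertainty principle and E = hf:
ΔEΔt ≥ ℏ/2
hΔf·Δt ≥ ℏ/2

The minimum frequency uncertainty is:
Δf = ℏ/(2hτ) = 1/(4πτ)
Δf = 1/(4π × 7.240e-07 s)
Δf = 1.099e+05 Hz = 109.920 kHz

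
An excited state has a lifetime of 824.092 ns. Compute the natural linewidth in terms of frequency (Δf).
96.564 kHz

Using the energy-time uncertainty principle and E = hf:
ΔEΔt ≥ ℏ/2
hΔf·Δt ≥ ℏ/2

The minimum frequency uncertainty is:
Δf = ℏ/(2hτ) = 1/(4πτ)
Δf = 1/(4π × 8.241e-07 s)
Δf = 9.656e+04 Hz = 96.564 kHz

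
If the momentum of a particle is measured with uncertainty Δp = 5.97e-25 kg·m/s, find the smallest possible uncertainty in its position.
88.323 pm

Using the Heisenberg uncertainty principle:
ΔxΔp ≥ ℏ/2

The minimum uncertainty in position is:
Δx_min = ℏ/(2Δp)
Δx_min = (1.055e-34 J·s) / (2 × 5.970e-25 kg·m/s)
Δx_min = 8.832e-11 m = 88.323 pm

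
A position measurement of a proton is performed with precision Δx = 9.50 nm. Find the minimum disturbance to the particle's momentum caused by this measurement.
5.550 × 10^-27 kg·m/s

The uncertainty principle implies that measuring position disturbs momentum:
ΔxΔp ≥ ℏ/2

When we measure position with precision Δx, we necessarily introduce a momentum uncertainty:
Δp ≥ ℏ/(2Δx)
Δp_min = (1.055e-34 J·s) / (2 × 9.500e-09 m)
Δp_min = 5.550e-27 kg·m/s

The more precisely we measure position, the greater the momentum disturbance.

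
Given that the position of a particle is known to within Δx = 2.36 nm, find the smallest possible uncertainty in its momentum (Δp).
2.234 × 10^-26 kg·m/s

Using the Heisenberg uncertainty principle:
ΔxΔp ≥ ℏ/2

The minimum uncertainty in momentum is:
Δp_min = ℏ/(2Δx)
Δp_min = (1.055e-34 J·s) / (2 × 2.360e-09 m)
Δp_min = 2.234e-26 kg·m/s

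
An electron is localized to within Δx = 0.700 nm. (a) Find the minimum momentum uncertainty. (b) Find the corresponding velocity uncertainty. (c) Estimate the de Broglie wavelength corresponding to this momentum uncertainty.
(a) Δp_min = 7.533 × 10^-26 kg·m/s
(b) Δv_min = 82.691 km/s
(c) λ_dB = 8.796 nm

Step-by-step:

(a) From the uncertainty principle:
Δp_min = ℏ/(2Δx) = (1.055e-34 J·s)/(2 × 7.000e-10 m) = 7.533e-26 kg·m/s

(b) The velocity uncertainty:
Δv = Δp/m = (7.533e-26 kg·m/s)/(9.109e-31 kg) = 8.269e+04 m/s = 82.691 km/s

(c) The de Broglie wavelength for this momentum:
λ = h/p = (6.626e-34 J·s)/(7.533e-26 kg·m/s) = 8.796e-09 m = 8.796 nm

Note: The de Broglie wavelength is comparable to the localization size, as expected from wave-particle duality.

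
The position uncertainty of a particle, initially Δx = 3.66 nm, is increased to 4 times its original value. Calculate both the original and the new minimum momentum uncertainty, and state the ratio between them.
Original Δp_min = 1.441 × 10^-26 kg·m/s; new Δp'_min = 3.602 × 10^-27 kg·m/s; ratio Δp'_min/Δp_min = 1/4.

From the uncertainty principle ΔxΔp ≥ ℏ/2, the minimum momentum uncertainty is Δp_min = ℏ/(2Δx).

Original (Δx = 3.66 nm = 3.660e-09 m):
Δp_min = (1.055e-34 J·s)/(2 × 3.660e-09 m) = 1.441e-26 kg·m/s

When Δx → 4Δx:
Δp'_min = ℏ/(2 × 4Δx) = (1/4) × ℏ/(2Δx) = (1/4) × Δp_min
Δp'_min = 1/4 × 1.441e-26 kg·m/s = 3.602e-27 kg·m/s

Since Δp_min ∝ 1/Δx, when Δx is increased to 4 times its original value, Δp_min decreases to 1/4 of its original value.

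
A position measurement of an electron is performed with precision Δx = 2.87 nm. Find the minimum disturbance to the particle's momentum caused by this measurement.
1.837 × 10^-26 kg·m/s

The uncertainty principle implies that measuring position disturbs momentum:
ΔxΔp ≥ ℏ/2

When we measure position with precision Δx, we necessarily introduce a momentum uncertainty:
Δp ≥ ℏ/(2Δx)
Δp_min = (1.055e-34 J·s) / (2 × 2.870e-09 m)
Δp_min = 1.837e-26 kg·m/s

The more precisely we measure position, the greater the momentum disturbance.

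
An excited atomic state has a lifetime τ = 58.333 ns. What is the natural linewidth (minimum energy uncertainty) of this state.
5.642 neV

Using the energy-time uncertainty principle:
ΔEΔt ≥ ℏ/2

The lifetime τ represents the time uncertainty Δt.
The natural linewidth (minimum energy uncertainty) is:

ΔE = ℏ/(2τ)
ΔE = (1.055e-34 J·s) / (2 × 5.833e-08 s)
ΔE = 9.039e-28 J = 5.642 neV

This natural linewidth limits the precision of spectroscopic measurements.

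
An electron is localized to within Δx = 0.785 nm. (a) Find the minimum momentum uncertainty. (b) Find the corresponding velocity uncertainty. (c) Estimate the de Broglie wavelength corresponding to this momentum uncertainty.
(a) Δp_min = 6.717 × 10^-26 kg·m/s
(b) Δv_min = 73.737 km/s
(c) λ_dB = 9.865 nm

Step-by-step:

(a) From the uncertainty principle:
Δp_min = ℏ/(2Δx) = (1.055e-34 J·s)/(2 × 7.850e-10 m) = 6.717e-26 kg·m/s

(b) The velocity uncertainty:
Δv = Δp/m = (6.717e-26 kg·m/s)/(9.109e-31 kg) = 7.374e+04 m/s = 73.737 km/s

(c) The de Broglie wavelength for this momentum:
λ = h/p = (6.626e-34 J·s)/(6.717e-26 kg·m/s) = 9.865e-09 m = 9.865 nm

Note: The de Broglie wavelength is comparable to the localization size, as expected from wave-particle duality.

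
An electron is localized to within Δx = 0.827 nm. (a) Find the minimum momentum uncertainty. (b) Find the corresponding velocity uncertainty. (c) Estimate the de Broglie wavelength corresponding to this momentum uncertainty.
(a) Δp_min = 6.376 × 10^-26 kg·m/s
(b) Δv_min = 69.993 km/s
(c) λ_dB = 10.392 nm

Step-by-step:

(a) From the uncertainty principle:
Δp_min = ℏ/(2Δx) = (1.055e-34 J·s)/(2 × 8.270e-10 m) = 6.376e-26 kg·m/s

(b) The velocity uncertainty:
Δv = Δp/m = (6.376e-26 kg·m/s)/(9.109e-31 kg) = 6.999e+04 m/s = 69.993 km/s

(c) The de Broglie wavelength for this momentum:
λ = h/p = (6.626e-34 J·s)/(6.376e-26 kg·m/s) = 1.039e-08 m = 10.392 nm

Note: The de Broglie wavelength is comparable to the localization size, as expected from wave-particle duality.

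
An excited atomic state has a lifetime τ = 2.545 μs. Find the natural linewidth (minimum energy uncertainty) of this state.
129.315 peV

Using the energy-time uncertainty principle:
ΔEΔt ≥ ℏ/2

The lifetime τ represents the time uncertainty Δt.
The natural linewidth (minimum energy uncertainty) is:

ΔE = ℏ/(2τ)
ΔE = (1.055e-34 J·s) / (2 × 2.545e-06 s)
ΔE = 2.072e-29 J = 129.315 peV

This natural linewidth limits the precision of spectroscopic measurements.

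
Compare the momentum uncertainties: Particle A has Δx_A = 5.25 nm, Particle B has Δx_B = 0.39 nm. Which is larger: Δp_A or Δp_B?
Particle B has the larger minimum momentum uncertainty, by a factor of 13.46.

For each particle, the minimum momentum uncertainty is Δp_min = ℏ/(2Δx):

Particle A: Δp_A = ℏ/(2×5.250e-09 m) = 1.004e-26 kg·m/s
Particle B: Δp_B = ℏ/(2×3.900e-10 m) = 1.352e-25 kg·m/s

Ratio: Δp_B/Δp_A = 13.46

Since Δp_min ∝ 1/Δx, the particle with smaller position uncertainty (B) has larger momentum uncertainty.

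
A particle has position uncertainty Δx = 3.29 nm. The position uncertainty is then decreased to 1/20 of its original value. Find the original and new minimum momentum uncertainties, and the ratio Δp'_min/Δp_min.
Original Δp_min = 1.603 × 10^-26 kg·m/s; new Δp'_min = 3.205 × 10^-25 kg·m/s; ratio Δp'_min/Δp_min = 20.

From the uncertainty principle ΔxΔp ≥ ℏ/2, the minimum momentum uncertainty is Δp_min = ℏ/(2Δx).

Original (Δx = 3.29 nm = 3.290e-09 m):
Δp_min = (1.055e-34 J·s)/(2 × 3.290e-09 m) = 1.603e-26 kg·m/s

When Δx → (1/20)Δx:
Δp'_min = ℏ/(2 × (1/20)Δx) = 20 × ℏ/(2Δx) = 20 × Δp_min
Δp'_min = 20 × 1.603e-26 kg·m/s = 3.205e-25 kg·m/s

Since Δp_min ∝ 1/Δx, when Δx is decreased to 1/20 of its original value, Δp_min increases to 20 times its original value.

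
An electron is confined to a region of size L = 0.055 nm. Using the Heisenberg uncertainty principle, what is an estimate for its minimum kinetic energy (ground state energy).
3.149 eV

Using the uncertainty principle to estimate ground state energy:

1. The position uncertainty is approximately the confinement size:
   Δx ≈ L = 5.500e-11 m

2. From ΔxΔp ≥ ℏ/2, the minimum momentum uncertainty is:
   Δp ≈ ℏ/(2L) = 9.587e-25 kg·m/s

3. The kinetic energy is approximately:
   KE ≈ (Δp)²/(2m) = (9.587e-25)²/(2 × 9.109e-31 kg)
   KE ≈ 5.045e-19 J = 3.149 eV

This is an order-of-magnitude estimate of the ground state energy.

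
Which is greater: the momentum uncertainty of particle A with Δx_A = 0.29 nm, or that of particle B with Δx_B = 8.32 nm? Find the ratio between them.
Particle A has the larger minimum momentum uncertainty, by a factor of 28.69.

For each particle, the minimum momentum uncertainty is Δp_min = ℏ/(2Δx):

Particle A: Δp_A = ℏ/(2×2.900e-10 m) = 1.818e-25 kg·m/s
Particle B: Δp_B = ℏ/(2×8.320e-09 m) = 6.338e-27 kg·m/s

Ratio: Δp_A/Δp_B = 28.69

Since Δp_min ∝ 1/Δx, the particle with smaller position uncertainty (A) has larger momentum uncertainty.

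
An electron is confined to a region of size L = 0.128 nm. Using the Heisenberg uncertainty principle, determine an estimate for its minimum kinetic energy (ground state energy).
581.357 meV

Using the uncertainty principle to estimate ground state energy:

1. The position uncertainty is approximately the confinement size:
   Δx ≈ L = 1.280e-10 m

2. From ΔxΔp ≥ ℏ/2, the minimum momentum uncertainty is:
   Δp ≈ ℏ/(2L) = 4.119e-25 kg·m/s

3. The kinetic energy is approximately:
   KE ≈ (Δp)²/(2m) = (4.119e-25)²/(2 × 9.109e-31 kg)
   KE ≈ 9.314e-20 J = 581.357 meV

This is an order-of-magnitude estimate of the ground state energy.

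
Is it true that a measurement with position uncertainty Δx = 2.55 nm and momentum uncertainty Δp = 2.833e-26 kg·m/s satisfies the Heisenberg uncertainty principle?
Yes, it satisfies the uncertainty principle.

Calculate the product ΔxΔp:
ΔxΔp = (2.550e-09 m) × (2.833e-26 kg·m/s)
ΔxΔp = 7.224e-35 J·s

Compare to the minimum allowed value ℏ/2:
ℏ/2 = 5.273e-35 J·s

Since ΔxΔp = 7.224e-35 J·s ≥ 5.273e-35 J·s = ℏ/2,
the measurement satisfies the uncertainty principle.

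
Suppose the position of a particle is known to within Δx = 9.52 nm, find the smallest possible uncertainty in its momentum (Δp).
5.539 × 10^-27 kg·m/s

Using the Heisenberg uncertainty principle:
ΔxΔp ≥ ℏ/2

The minimum uncertainty in momentum is:
Δp_min = ℏ/(2Δx)
Δp_min = (1.055e-34 J·s) / (2 × 9.520e-09 m)
Δp_min = 5.539e-27 kg·m/s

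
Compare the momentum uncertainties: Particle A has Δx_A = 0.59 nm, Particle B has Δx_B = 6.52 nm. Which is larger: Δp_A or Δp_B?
Particle A has the larger minimum momentum uncertainty, by a factor of 11.05.

For each particle, the minimum momentum uncertainty is Δp_min = ℏ/(2Δx):

Particle A: Δp_A = ℏ/(2×5.900e-10 m) = 8.937e-26 kg·m/s
Particle B: Δp_B = ℏ/(2×6.520e-09 m) = 8.087e-27 kg·m/s

Ratio: Δp_A/Δp_B = 11.05

Since Δp_min ∝ 1/Δx, the particle with smaller position uncertainty (A) has larger momentum uncertainty.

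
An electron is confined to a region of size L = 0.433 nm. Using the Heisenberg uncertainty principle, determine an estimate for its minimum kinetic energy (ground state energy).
50.803 meV

Using the uncertainty principle to estimate ground state energy:

1. The position uncertainty is approximately the confinement size:
   Δx ≈ L = 4.330e-10 m

2. From ΔxΔp ≥ ℏ/2, the minimum momentum uncertainty is:
   Δp ≈ ℏ/(2L) = 1.218e-25 kg·m/s

3. The kinetic energy is approximately:
   KE ≈ (Δp)²/(2m) = (1.218e-25)²/(2 × 9.109e-31 kg)
   KE ≈ 8.139e-21 J = 50.803 meV

This is an order-of-magnitude estimate of the ground state energy.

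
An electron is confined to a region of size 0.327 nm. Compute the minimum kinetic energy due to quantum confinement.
89.077 meV

Using the uncertainty principle:

1. Position uncertainty: Δx ≈ 3.270e-10 m
2. Minimum momentum uncertainty: Δp = ℏ/(2Δx) = 1.612e-25 kg·m/s
3. Minimum kinetic energy:
   KE = (Δp)²/(2m) = (1.612e-25)²/(2 × 9.109e-31 kg)
   KE = 1.427e-20 J = 89.077 meV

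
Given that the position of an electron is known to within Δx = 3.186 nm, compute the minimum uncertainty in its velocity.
18.168 km/s

Using the Heisenberg uncertainty principle and Δp = mΔv:
ΔxΔp ≥ ℏ/2
Δx(mΔv) ≥ ℏ/2

The minimum uncertainty in velocity is:
Δv_min = ℏ/(2mΔx)
Δv_min = (1.055e-34 J·s) / (2 × 9.109e-31 kg × 3.186e-09 m)
Δv_min = 1.817e+04 m/s = 18.168 km/s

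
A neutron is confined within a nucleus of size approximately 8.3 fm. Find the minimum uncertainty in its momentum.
6.353 × 10^-21 kg·m/s

Using the Heisenberg uncertainty principle:
ΔxΔp ≥ ℏ/2

With Δx ≈ L = 8.300e-15 m (the confinement size):
Δp_min = ℏ/(2Δx)
Δp_min = (1.055e-34 J·s) / (2 × 8.300e-15 m)
Δp_min = 6.353e-21 kg·m/s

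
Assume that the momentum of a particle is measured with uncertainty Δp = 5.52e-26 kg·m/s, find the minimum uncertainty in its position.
955.228 pm

Using the Heisenberg uncertainty principle:
ΔxΔp ≥ ℏ/2

The minimum uncertainty in position is:
Δx_min = ℏ/(2Δp)
Δx_min = (1.055e-34 J·s) / (2 × 5.520e-26 kg·m/s)
Δx_min = 9.552e-10 m = 955.228 pm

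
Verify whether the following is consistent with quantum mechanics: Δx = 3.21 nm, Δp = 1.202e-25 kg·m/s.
Yes, it satisfies the uncertainty principle.

Calculate the product ΔxΔp:
ΔxΔp = (3.210e-09 m) × (1.202e-25 kg·m/s)
ΔxΔp = 3.858e-34 J·s

Compare to the minimum allowed value ℏ/2:
ℏ/2 = 5.273e-35 J·s

Since ΔxΔp = 3.858e-34 J·s ≥ 5.273e-35 J·s = ℏ/2,
the measurement satisfies the uncertainty principle.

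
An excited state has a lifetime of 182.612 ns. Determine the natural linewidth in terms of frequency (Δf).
435.774 kHz

Using the energy-time uncertainty principle and E = hf:
ΔEΔt ≥ ℏ/2
hΔf·Δt ≥ ℏ/2

The minimum frequency uncertainty is:
Δf = ℏ/(2hτ) = 1/(4πτ)
Δf = 1/(4π × 1.826e-07 s)
Δf = 4.358e+05 Hz = 435.774 kHz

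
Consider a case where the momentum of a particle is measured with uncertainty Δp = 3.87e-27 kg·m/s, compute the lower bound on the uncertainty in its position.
13.625 nm

Using the Heisenberg uncertainty principle:
ΔxΔp ≥ ℏ/2

The minimum uncertainty in position is:
Δx_min = ℏ/(2Δp)
Δx_min = (1.055e-34 J·s) / (2 × 3.870e-27 kg·m/s)
Δx_min = 1.362e-08 m = 13.625 nm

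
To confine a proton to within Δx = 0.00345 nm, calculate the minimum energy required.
435.829 meV

Localizing a particle requires giving it sufficient momentum uncertainty:

1. From uncertainty principle: Δp ≥ ℏ/(2Δx)
   Δp_min = (1.055e-34 J·s) / (2 × 3.450e-12 m)
   Δp_min = 1.528e-23 kg·m/s

2. This momentum uncertainty corresponds to kinetic energy:
   KE ≈ (Δp)²/(2m) = (1.528e-23)²/(2 × 1.673e-27 kg)
   KE = 6.983e-20 J = 435.829 meV

Tighter localization requires more energy.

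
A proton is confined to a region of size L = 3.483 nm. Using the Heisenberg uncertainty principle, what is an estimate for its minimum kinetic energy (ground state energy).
427.609 neV

Using the uncertainty principle to estimate ground state energy:

1. The position uncertainty is approximately the confinement size:
   Δx ≈ L = 3.483e-09 m

2. From ΔxΔp ≥ ℏ/2, the minimum momentum uncertainty is:
   Δp ≈ ℏ/(2L) = 1.514e-26 kg·m/s

3. The kinetic energy is approximately:
   KE ≈ (Δp)²/(2m) = (1.514e-26)²/(2 × 1.673e-27 kg)
   KE ≈ 6.851e-26 J = 427.609 neV

This is an order-of-magnitude estimate of the ground state energy.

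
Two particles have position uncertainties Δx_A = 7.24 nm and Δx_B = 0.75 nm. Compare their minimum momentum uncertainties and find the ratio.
Particle B has the larger minimum momentum uncertainty, by a factor of 9.65.

For each particle, the minimum momentum uncertainty is Δp_min = ℏ/(2Δx):

Particle A: Δp_A = ℏ/(2×7.240e-09 m) = 7.283e-27 kg·m/s
Particle B: Δp_B = ℏ/(2×7.500e-10 m) = 7.030e-26 kg·m/s

Ratio: Δp_B/Δp_A = 9.65

Since Δp_min ∝ 1/Δx, the particle with smaller position uncertainty (B) has larger momentum uncertainty.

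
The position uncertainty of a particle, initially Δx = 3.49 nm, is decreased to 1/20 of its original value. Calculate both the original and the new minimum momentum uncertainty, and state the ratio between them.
Original Δp_min = 1.511 × 10^-26 kg·m/s; new Δp'_min = 3.022 × 10^-25 kg·m/s; ratio Δp'_min/Δp_min = 20.

From the uncertainty principle ΔxΔp ≥ ℏ/2, the minimum momentum uncertainty is Δp_min = ℏ/(2Δx).

Original (Δx = 3.49 nm = 3.490e-09 m):
Δp_min = (1.055e-34 J·s)/(2 × 3.490e-09 m) = 1.511e-26 kg·m/s

When Δx → (1/20)Δx:
Δp'_min = ℏ/(2 × (1/20)Δx) = 20 × ℏ/(2Δx) = 20 × Δp_min
Δp'_min = 20 × 1.511e-26 kg·m/s = 3.022e-25 kg·m/s

Since Δp_min ∝ 1/Δx, when Δx is decreased to 1/20 of its original value, Δp_min increases to 20 times its original value.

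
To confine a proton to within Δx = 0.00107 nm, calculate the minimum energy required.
4.531 eV

Localizing a particle requires giving it sufficient momentum uncertainty:

1. From uncertainty principle: Δp ≥ ℏ/(2Δx)
   Δp_min = (1.055e-34 J·s) / (2 × 1.070e-12 m)
   Δp_min = 4.928e-23 kg·m/s

2. This momentum uncertainty corresponds to kinetic energy:
   KE ≈ (Δp)²/(2m) = (4.928e-23)²/(2 × 1.673e-27 kg)
   KE = 7.259e-19 J = 4.531 eV

Tighter localization requires more energy.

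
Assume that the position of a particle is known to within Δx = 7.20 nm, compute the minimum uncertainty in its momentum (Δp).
7.323 × 10^-27 kg·m/s

Using the Heisenberg uncertainty principle:
ΔxΔp ≥ ℏ/2

The minimum uncertainty in momentum is:
Δp_min = ℏ/(2Δx)
Δp_min = (1.055e-34 J·s) / (2 × 7.200e-09 m)
Δp_min = 7.323e-27 kg·m/s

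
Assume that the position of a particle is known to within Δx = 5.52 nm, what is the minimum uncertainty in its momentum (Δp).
9.552 × 10^-27 kg·m/s

Using the Heisenberg uncertainty principle:
ΔxΔp ≥ ℏ/2

The minimum uncertainty in momentum is:
Δp_min = ℏ/(2Δx)
Δp_min = (1.055e-34 J·s) / (2 × 5.520e-09 m)
Δp_min = 9.552e-27 kg·m/s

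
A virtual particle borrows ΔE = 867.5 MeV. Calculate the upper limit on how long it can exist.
3.794 × 10^-25 s

Using the energy-time uncertainty principle:
ΔEΔt ≥ ℏ/2

For a virtual particle borrowing energy ΔE, the maximum lifetime is:
Δt_max = ℏ/(2ΔE)

Converting energy:
ΔE = 867.5 MeV = 1.390e-10 J

Δt_max = (1.055e-34 J·s) / (2 × 1.390e-10 J)
Δt_max = 3.794e-25 s = 3.794 × 10^-25 s

Virtual particles with higher borrowed energy exist for shorter times.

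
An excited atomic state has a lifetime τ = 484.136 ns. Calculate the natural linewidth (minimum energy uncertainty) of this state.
679.780 peV

Using the energy-time uncertainty principle:
ΔEΔt ≥ ℏ/2

The lifetime τ represents the time uncertainty Δt.
The natural linewidth (minimum energy uncertainty) is:

ΔE = ℏ/(2τ)
ΔE = (1.055e-34 J·s) / (2 × 4.841e-07 s)
ΔE = 1.089e-28 J = 679.780 peV

This natural linewidth limits the precision of spectroscopic measurements.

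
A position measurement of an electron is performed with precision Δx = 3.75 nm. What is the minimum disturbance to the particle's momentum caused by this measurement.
1.406 × 10^-26 kg·m/s

The uncertainty principle implies that measuring position disturbs momentum:
ΔxΔp ≥ ℏ/2

When we measure position with precision Δx, we necessarily introduce a momentum uncertainty:
Δp ≥ ℏ/(2Δx)
Δp_min = (1.055e-34 J·s) / (2 × 3.750e-09 m)
Δp_min = 1.406e-26 kg·m/s

The more precisely we measure position, the greater the momentum disturbance.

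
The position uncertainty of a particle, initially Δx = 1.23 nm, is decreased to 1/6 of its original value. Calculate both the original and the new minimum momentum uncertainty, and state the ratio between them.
Original Δp_min = 4.287 × 10^-26 kg·m/s; new Δp'_min = 2.572 × 10^-25 kg·m/s; ratio Δp'_min/Δp_min = 6.

From the uncertainty principle ΔxΔp ≥ ℏ/2, the minimum momentum uncertainty is Δp_min = ℏ/(2Δx).

Original (Δx = 1.23 nm = 1.230e-09 m):
Δp_min = (1.055e-34 J·s)/(2 × 1.230e-09 m) = 4.287e-26 kg·m/s

When Δx → (1/6)Δx:
Δp'_min = ℏ/(2 × (1/6)Δx) = 6 × ℏ/(2Δx) = 6 × Δp_min
Δp'_min = 6 × 4.287e-26 kg·m/s = 2.572e-25 kg·m/s

Since Δp_min ∝ 1/Δx, when Δx is decreased to 1/6 of its original value, Δp_min increases to 6 times its original value.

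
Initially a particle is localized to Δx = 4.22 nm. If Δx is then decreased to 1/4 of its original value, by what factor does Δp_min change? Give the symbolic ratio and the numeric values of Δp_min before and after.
Original Δp_min = 1.249 × 10^-26 kg·m/s; new Δp'_min = 4.998 × 10^-26 kg·m/s; ratio Δp'_min/Δp_min = 4.

From the uncertainty principle ΔxΔp ≥ ℏ/2, the minimum momentum uncertainty is Δp_min = ℏ/(2Δx).

Original (Δx = 4.22 nm = 4.220e-09 m):
Δp_min = (1.055e-34 J·s)/(2 × 4.220e-09 m) = 1.249e-26 kg·m/s

When Δx → (1/4)Δx:
Δp'_min = ℏ/(2 × (1/4)Δx) = 4 × ℏ/(2Δx) = 4 × Δp_min
Δp'_min = 4 × 1.249e-26 kg·m/s = 4.998e-26 kg·m/s

Since Δp_min ∝ 1/Δx, when Δx is decreased to 1/4 of its original value, Δp_min increases to 4 times its original value.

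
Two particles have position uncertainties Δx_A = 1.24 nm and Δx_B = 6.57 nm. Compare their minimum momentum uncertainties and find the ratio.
Particle A has the larger minimum momentum uncertainty, by a factor of 5.30.

For each particle, the minimum momentum uncertainty is Δp_min = ℏ/(2Δx):

Particle A: Δp_A = ℏ/(2×1.240e-09 m) = 4.252e-26 kg·m/s
Particle B: Δp_B = ℏ/(2×6.570e-09 m) = 8.026e-27 kg·m/s

Ratio: Δp_A/Δp_B = 5.30

Since Δp_min ∝ 1/Δx, the particle with smaller position uncertainty (A) has larger momentum uncertainty.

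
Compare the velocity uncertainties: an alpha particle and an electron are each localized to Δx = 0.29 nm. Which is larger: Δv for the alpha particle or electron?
The electron has the larger minimum velocity uncertainty, by a ratio of 7294.3.

For both particles, Δp_min = ℏ/(2Δx) = 1.818e-25 kg·m/s (same for both).

The velocity uncertainty is Δv = Δp/m:
- alpha particle: Δv = 1.818e-25 / 6.645e-27 = 2.736e+01 m/s = 27.364 m/s
- electron: Δv = 1.818e-25 / 9.109e-31 = 1.996e+05 m/s = 199.599 km/s

Ratio: 1.996e+05 / 2.736e+01 = 7294.3

The lighter particle has larger velocity uncertainty because Δv ∝ 1/m.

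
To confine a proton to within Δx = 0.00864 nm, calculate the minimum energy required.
69.491 meV

Localizing a particle requires giving it sufficient momentum uncertainty:

1. From uncertainty principle: Δp ≥ ℏ/(2Δx)
   Δp_min = (1.055e-34 J·s) / (2 × 8.640e-12 m)
   Δp_min = 6.103e-24 kg·m/s

2. This momentum uncertainty corresponds to kinetic energy:
   KE ≈ (Δp)²/(2m) = (6.103e-24)²/(2 × 1.673e-27 kg)
   KE = 1.113e-20 J = 69.491 meV

Tighter localization requires more energy.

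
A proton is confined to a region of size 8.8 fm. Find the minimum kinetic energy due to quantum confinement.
66.987 keV

Using the uncertainty principle:

1. Position uncertainty: Δx ≈ 8.800e-15 m
2. Minimum momentum uncertainty: Δp = ℏ/(2Δx) = 5.992e-21 kg·m/s
3. Minimum kinetic energy:
   KE = (Δp)²/(2m) = (5.992e-21)²/(2 × 1.673e-27 kg)
   KE = 1.073e-14 J = 66.987 keV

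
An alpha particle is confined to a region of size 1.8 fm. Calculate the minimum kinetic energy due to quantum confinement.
403.027 keV

Using the uncertainty principle:

1. Position uncertainty: Δx ≈ 1.800e-15 m
2. Minimum momentum uncertainty: Δp = ℏ/(2Δx) = 2.929e-20 kg·m/s
3. Minimum kinetic energy:
   KE = (Δp)²/(2m) = (2.929e-20)²/(2 × 6.645e-27 kg)
   KE = 6.457e-14 J = 403.027 keV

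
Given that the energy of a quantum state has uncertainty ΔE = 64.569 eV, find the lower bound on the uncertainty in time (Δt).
5.097 as

Using the energy-time uncertainty principle:
ΔEΔt ≥ ℏ/2

The minimum uncertainty in time is:
Δt_min = ℏ/(2ΔE)
Δt_min = (1.055e-34 J·s) / (2 × 1.035e-17 J)
Δt_min = 5.097e-18 s = 5.097 as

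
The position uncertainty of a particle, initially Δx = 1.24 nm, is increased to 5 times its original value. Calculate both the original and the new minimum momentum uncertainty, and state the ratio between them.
Original Δp_min = 4.252 × 10^-26 kg·m/s; new Δp'_min = 8.505 × 10^-27 kg·m/s; ratio Δp'_min/Δp_min = 1/5.

From the uncertainty principle ΔxΔp ≥ ℏ/2, the minimum momentum uncertainty is Δp_min = ℏ/(2Δx).

Original (Δx = 1.24 nm = 1.240e-09 m):
Δp_min = (1.055e-34 J·s)/(2 × 1.240e-09 m) = 4.252e-26 kg·m/s

When Δx → 5Δx:
Δp'_min = ℏ/(2 × 5Δx) = (1/5) × ℏ/(2Δx) = (1/5) × Δp_min
Δp'_min = 1/5 × 4.252e-26 kg·m/s = 8.505e-27 kg·m/s

Since Δp_min ∝ 1/Δx, when Δx is increased to 5 times its original value, Δp_min decreases to 1/5 of its original value.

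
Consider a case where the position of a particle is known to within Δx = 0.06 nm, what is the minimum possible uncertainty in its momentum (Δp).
8.788 × 10^-25 kg·m/s

Using the Heisenberg uncertainty principle:
ΔxΔp ≥ ℏ/2

The minimum uncertainty in momentum is:
Δp_min = ℏ/(2Δx)
Δp_min = (1.055e-34 J·s) / (2 × 6.000e-11 m)
Δp_min = 8.788e-25 kg·m/s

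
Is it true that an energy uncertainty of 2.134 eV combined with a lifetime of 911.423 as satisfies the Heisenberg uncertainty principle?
Yes, it satisfies the uncertainty relation.

Calculate the product ΔEΔt:
ΔE = 2.134 eV = 3.419e-19 J
ΔEΔt = (3.419e-19 J) × (9.114e-16 s)
ΔEΔt = 3.116e-34 J·s

Compare to the minimum allowed value ℏ/2:
ℏ/2 = 5.273e-35 J·s

Since ΔEΔt = 3.116e-34 J·s ≥ 5.273e-35 J·s = ℏ/2,
this satisfies the uncertainty relation.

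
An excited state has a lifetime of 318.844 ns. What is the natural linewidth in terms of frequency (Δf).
249.581 kHz

Using the energy-time uncertainty principle and E = hf:
ΔEΔt ≥ ℏ/2
hΔf·Δt ≥ ℏ/2

The minimum frequency uncertainty is:
Δf = ℏ/(2hτ) = 1/(4πτ)
Δf = 1/(4π × 3.188e-07 s)
Δf = 2.496e+05 Hz = 249.581 kHz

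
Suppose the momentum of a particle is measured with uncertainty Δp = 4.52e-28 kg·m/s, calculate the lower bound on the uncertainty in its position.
116.656 nm

Using the Heisenberg uncertainty principle:
ΔxΔp ≥ ℏ/2

The minimum uncertainty in position is:
Δx_min = ℏ/(2Δp)
Δx_min = (1.055e-34 J·s) / (2 × 4.520e-28 kg·m/s)
Δx_min = 1.167e-07 m = 116.656 nm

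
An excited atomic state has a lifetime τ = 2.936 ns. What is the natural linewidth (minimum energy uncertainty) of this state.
112.093 neV

Using the energy-time uncertainty principle:
ΔEΔt ≥ ℏ/2

The lifetime τ represents the time uncertainty Δt.
The natural linewidth (minimum energy uncertainty) is:

ΔE = ℏ/(2τ)
ΔE = (1.055e-34 J·s) / (2 × 2.936e-09 s)
ΔE = 1.796e-26 J = 112.093 neV

This natural linewidth limits the precision of spectroscopic measurements.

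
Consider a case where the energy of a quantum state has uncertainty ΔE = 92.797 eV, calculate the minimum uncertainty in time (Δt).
3.547 as

Using the energy-time uncertainty principle:
ΔEΔt ≥ ℏ/2

The minimum uncertainty in time is:
Δt_min = ℏ/(2ΔE)
Δt_min = (1.055e-34 J·s) / (2 × 1.487e-17 J)
Δt_min = 3.547e-18 s = 3.547 as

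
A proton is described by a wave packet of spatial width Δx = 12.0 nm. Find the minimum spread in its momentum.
4.394 × 10^-27 kg·m/s

For a wave packet, the spatial width Δx and momentum spread Δp are related by the uncertainty principle:
ΔxΔp ≥ ℏ/2

The minimum momentum spread is:
Δp_min = ℏ/(2Δx)
Δp_min = (1.055e-34 J·s) / (2 × 1.200e-08 m)
Δp_min = 4.394e-27 kg·m/s

A wave packet cannot have both a well-defined position and well-defined momentum.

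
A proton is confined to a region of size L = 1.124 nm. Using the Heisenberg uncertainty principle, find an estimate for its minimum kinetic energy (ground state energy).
4.106 μeV

Using the uncertainty principle to estimate ground state energy:

1. The position uncertainty is approximately the confinement size:
   Δx ≈ L = 1.124e-09 m

2. From ΔxΔp ≥ ℏ/2, the minimum momentum uncertainty is:
   Δp ≈ ℏ/(2L) = 4.691e-26 kg·m/s

3. The kinetic energy is approximately:
   KE ≈ (Δp)²/(2m) = (4.691e-26)²/(2 × 1.673e-27 kg)
   KE ≈ 6.579e-25 J = 4.106 μeV

This is an order-of-magnitude estimate of the ground state energy.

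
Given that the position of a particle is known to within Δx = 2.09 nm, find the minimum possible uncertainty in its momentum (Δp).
2.523 × 10^-26 kg·m/s

Using the Heisenberg uncertainty principle:
ΔxΔp ≥ ℏ/2

The minimum uncertainty in momentum is:
Δp_min = ℏ/(2Δx)
Δp_min = (1.055e-34 J·s) / (2 × 2.090e-09 m)
Δp_min = 2.523e-26 kg·m/s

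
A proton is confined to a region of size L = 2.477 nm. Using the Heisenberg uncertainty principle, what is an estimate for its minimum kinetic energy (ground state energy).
845.478 neV

Using the uncertainty principle to estimate ground state energy:

1. The position uncertainty is approximately the confinement size:
   Δx ≈ L = 2.477e-09 m

2. From ΔxΔp ≥ ℏ/2, the minimum momentum uncertainty is:
   Δp ≈ ℏ/(2L) = 2.129e-26 kg·m/s

3. The kinetic energy is approximately:
   KE ≈ (Δp)²/(2m) = (2.129e-26)²/(2 × 1.673e-27 kg)
   KE ≈ 1.355e-25 J = 845.478 neV

This is an order-of-magnitude estimate of the ground state energy.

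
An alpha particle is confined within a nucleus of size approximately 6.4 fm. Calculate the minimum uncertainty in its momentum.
8.239 × 10^-21 kg·m/s

Using the Heisenberg uncertainty principle:
ΔxΔp ≥ ℏ/2

With Δx ≈ L = 6.400e-15 m (the confinement size):
Δp_min = ℏ/(2Δx)
Δp_min = (1.055e-34 J·s) / (2 × 6.400e-15 m)
Δp_min = 8.239e-21 kg·m/s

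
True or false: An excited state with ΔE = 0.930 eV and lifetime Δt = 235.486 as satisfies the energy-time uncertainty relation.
No, it violates the uncertainty relation.

Calculate the product ΔEΔt:
ΔE = 0.930 eV = 1.490e-19 J
ΔEΔt = (1.490e-19 J) × (2.355e-16 s)
ΔEΔt = 3.509e-35 J·s

Compare to the minimum allowed value ℏ/2:
ℏ/2 = 5.273e-35 J·s

Since ΔEΔt = 3.509e-35 J·s < 5.273e-35 J·s = ℏ/2,
this violates the uncertainty relation.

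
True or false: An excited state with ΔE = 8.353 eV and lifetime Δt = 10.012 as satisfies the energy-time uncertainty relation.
No, it violates the uncertainty relation.

Calculate the product ΔEΔt:
ΔE = 8.353 eV = 1.338e-18 J
ΔEΔt = (1.338e-18 J) × (1.001e-17 s)
ΔEΔt = 1.340e-35 J·s

Compare to the minimum allowed value ℏ/2:
ℏ/2 = 5.273e-35 J·s

Since ΔEΔt = 1.340e-35 J·s < 5.273e-35 J·s = ℏ/2,
this violates the uncertainty relation.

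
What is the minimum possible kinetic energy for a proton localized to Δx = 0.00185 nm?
1.516 eV

Localizing a particle requires giving it sufficient momentum uncertainty:

1. From uncertainty principle: Δp ≥ ℏ/(2Δx)
   Δp_min = (1.055e-34 J·s) / (2 × 1.850e-12 m)
   Δp_min = 2.850e-23 kg·m/s

2. This momentum uncertainty corresponds to kinetic energy:
   KE ≈ (Δp)²/(2m) = (2.850e-23)²/(2 × 1.673e-27 kg)
   KE = 2.428e-19 J = 1.516 eV

Tighter localization requires more energy.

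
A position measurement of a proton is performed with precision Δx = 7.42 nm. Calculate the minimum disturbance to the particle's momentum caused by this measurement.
7.106 × 10^-27 kg·m/s

The uncertainty principle implies that measuring position disturbs momentum:
ΔxΔp ≥ ℏ/2

When we measure position with precision Δx, we necessarily introduce a momentum uncertainty:
Δp ≥ ℏ/(2Δx)
Δp_min = (1.055e-34 J·s) / (2 × 7.420e-09 m)
Δp_min = 7.106e-27 kg·m/s

The more precisely we measure position, the greater the momentum disturbance.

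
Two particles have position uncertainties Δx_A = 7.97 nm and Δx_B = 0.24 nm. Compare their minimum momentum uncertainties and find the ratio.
Particle B has the larger minimum momentum uncertainty, by a factor of 33.21.

For each particle, the minimum momentum uncertainty is Δp_min = ℏ/(2Δx):

Particle A: Δp_A = ℏ/(2×7.970e-09 m) = 6.616e-27 kg·m/s
Particle B: Δp_B = ℏ/(2×2.400e-10 m) = 2.197e-25 kg·m/s

Ratio: Δp_B/Δp_A = 33.21

Since Δp_min ∝ 1/Δx, the particle with smaller position uncertainty (B) has larger momentum uncertainty.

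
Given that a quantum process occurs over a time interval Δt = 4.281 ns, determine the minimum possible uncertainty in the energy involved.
76.876 neV

Using the energy-time uncertainty principle:
ΔEΔt ≥ ℏ/2

The minimum uncertainty in energy is:
ΔE_min = ℏ/(2Δt)
ΔE_min = (1.055e-34 J·s) / (2 × 4.281e-09 s)
ΔE_min = 1.232e-26 J = 76.876 neV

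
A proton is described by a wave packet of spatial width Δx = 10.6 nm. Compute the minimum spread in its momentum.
4.974 × 10^-27 kg·m/s

For a wave packet, the spatial width Δx and momentum spread Δp are related by the uncertainty principle:
ΔxΔp ≥ ℏ/2

The minimum momentum spread is:
Δp_min = ℏ/(2Δx)
Δp_min = (1.055e-34 J·s) / (2 × 1.060e-08 m)
Δp_min = 4.974e-27 kg·m/s

A wave packet cannot have both a well-defined position and well-defined momentum.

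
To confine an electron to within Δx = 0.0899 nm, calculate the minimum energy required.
1.179 eV

Localizing a particle requires giving it sufficient momentum uncertainty:

1. From uncertainty principle: Δp ≥ ℏ/(2Δx)
   Δp_min = (1.055e-34 J·s) / (2 × 8.990e-11 m)
   Δp_min = 5.865e-25 kg·m/s

2. This momentum uncertainty corresponds to kinetic energy:
   KE ≈ (Δp)²/(2m) = (5.865e-25)²/(2 × 9.109e-31 kg)
   KE = 1.888e-19 J = 1.179 eV

Tighter localization requires more energy.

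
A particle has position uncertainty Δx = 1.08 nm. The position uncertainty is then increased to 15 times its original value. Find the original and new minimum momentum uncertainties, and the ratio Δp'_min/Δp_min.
Original Δp_min = 4.882 × 10^-26 kg·m/s; new Δp'_min = 3.255 × 10^-27 kg·m/s; ratio Δp'_min/Δp_min = 1/15.

From the uncertainty principle ΔxΔp ≥ ℏ/2, the minimum momentum uncertainty is Δp_min = ℏ/(2Δx).

Original (Δx = 1.08 nm = 1.080e-09 m):
Δp_min = (1.055e-34 J·s)/(2 × 1.080e-09 m) = 4.882e-26 kg·m/s

When Δx → 15Δx:
Δp'_min = ℏ/(2 × 15Δx) = (1/15) × ℏ/(2Δx) = (1/15) × Δp_min
Δp'_min = 1/15 × 4.882e-26 kg·m/s = 3.255e-27 kg·m/s

Since Δp_min ∝ 1/Δx, when Δx is increased to 15 times its original value, Δp_min decreases to 1/15 of its original value.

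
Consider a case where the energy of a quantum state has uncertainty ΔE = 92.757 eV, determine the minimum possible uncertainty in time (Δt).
3.548 as

Using the energy-time uncertainty principle:
ΔEΔt ≥ ℏ/2

The minimum uncertainty in time is:
Δt_min = ℏ/(2ΔE)
Δt_min = (1.055e-34 J·s) / (2 × 1.486e-17 J)
Δt_min = 3.548e-18 s = 3.548 as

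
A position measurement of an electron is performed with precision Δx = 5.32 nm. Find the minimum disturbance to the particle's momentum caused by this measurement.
9.911 × 10^-27 kg·m/s

The uncertainty principle implies that measuring position disturbs momentum:
ΔxΔp ≥ ℏ/2

When we measure position with precision Δx, we necessarily introduce a momentum uncertainty:
Δp ≥ ℏ/(2Δx)
Δp_min = (1.055e-34 J·s) / (2 × 5.320e-09 m)
Δp_min = 9.911e-27 kg·m/s

The more precisely we measure position, the greater the momentum disturbance.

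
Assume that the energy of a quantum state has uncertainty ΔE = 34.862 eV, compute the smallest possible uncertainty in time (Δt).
9.440 as

Using the energy-time uncertainty principle:
ΔEΔt ≥ ℏ/2

The minimum uncertainty in time is:
Δt_min = ℏ/(2ΔE)
Δt_min = (1.055e-34 J·s) / (2 × 5.586e-18 J)
Δt_min = 9.440e-18 s = 9.440 as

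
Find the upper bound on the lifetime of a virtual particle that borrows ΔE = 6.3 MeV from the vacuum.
52.239 ys

Using the energy-time uncertainty principle:
ΔEΔt ≥ ℏ/2

For a virtual particle borrowing energy ΔE, the maximum lifetime is:
Δt_max = ℏ/(2ΔE)

Converting energy:
ΔE = 6.3 MeV = 1.009e-12 J

Δt_max = (1.055e-34 J·s) / (2 × 1.009e-12 J)
Δt_max = 5.224e-23 s = 52.239 ys

Virtual particles with higher borrowed energy exist for shorter times.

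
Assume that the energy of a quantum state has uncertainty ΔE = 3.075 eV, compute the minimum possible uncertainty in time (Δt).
107.026 as

Using the energy-time uncertainty principle:
ΔEΔt ≥ ℏ/2

The minimum uncertainty in time is:
Δt_min = ℏ/(2ΔE)
Δt_min = (1.055e-34 J·s) / (2 × 4.927e-19 J)
Δt_min = 1.070e-16 s = 107.026 as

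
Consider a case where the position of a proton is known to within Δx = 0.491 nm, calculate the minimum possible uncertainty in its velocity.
64.205 m/s

Using the Heisenberg uncertainty principle and Δp = mΔv:
ΔxΔp ≥ ℏ/2
Δx(mΔv) ≥ ℏ/2

The minimum uncertainty in velocity is:
Δv_min = ℏ/(2mΔx)
Δv_min = (1.055e-34 J·s) / (2 × 1.673e-27 kg × 4.910e-10 m)
Δv_min = 6.420e+01 m/s = 64.205 m/s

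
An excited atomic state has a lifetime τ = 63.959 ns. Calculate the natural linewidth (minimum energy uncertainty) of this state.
5.146 neV

Using the energy-time uncertainty principle:
ΔEΔt ≥ ℏ/2

The lifetime τ represents the time uncertainty Δt.
The natural linewidth (minimum energy uncertainty) is:

ΔE = ℏ/(2τ)
ΔE = (1.055e-34 J·s) / (2 × 6.396e-08 s)
ΔE = 8.244e-28 J = 5.146 neV

This natural linewidth limits the precision of spectroscopic measurements.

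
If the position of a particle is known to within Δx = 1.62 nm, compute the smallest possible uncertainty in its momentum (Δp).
3.255 × 10^-26 kg·m/s

Using the Heisenberg uncertainty principle:
ΔxΔp ≥ ℏ/2

The minimum uncertainty in momentum is:
Δp_min = ℏ/(2Δx)
Δp_min = (1.055e-34 J·s) / (2 × 1.620e-09 m)
Δp_min = 3.255e-26 kg·m/s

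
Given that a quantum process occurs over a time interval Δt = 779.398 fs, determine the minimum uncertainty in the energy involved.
422.257 μeV

Using the energy-time uncertainty principle:
ΔEΔt ≥ ℏ/2

The minimum uncertainty in energy is:
ΔE_min = ℏ/(2Δt)
ΔE_min = (1.055e-34 J·s) / (2 × 7.794e-13 s)
ΔE_min = 6.765e-23 J = 422.257 μeV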